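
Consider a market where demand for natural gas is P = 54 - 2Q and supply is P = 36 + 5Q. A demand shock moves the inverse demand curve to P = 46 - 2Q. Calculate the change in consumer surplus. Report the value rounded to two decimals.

-4.57

Initial equilibrium: Q_0 = 2.5714, P_0 = 48.8571; CS_0 = (1/2)(2.5714)(5.1429) = 6.6122, PS_0 = (1/2)(2.5714)(12.8571) = 16.5306.
New equilibrium: 46 - 2Q = 36 + 5Q gives Q_1 = 1.4286, P_1 = 43.1429; CS_1 = 2.0408, PS_1 = 5.102.
Change in consumer surplus = 2.0408 - 6.6122 = -4.5714.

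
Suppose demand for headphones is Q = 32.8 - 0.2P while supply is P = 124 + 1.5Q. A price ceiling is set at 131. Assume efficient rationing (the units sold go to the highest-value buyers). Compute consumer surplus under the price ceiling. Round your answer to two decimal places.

Rewriting demand in inverse form: P = 164 - 5Q.
Without the control, 164 - 5Q = 124 + 1.5Q so Q* = 6.1538 and P* = 133.2308.
At the ceiling price 131, quantity supplied is (131 - 124)/1.5 = 4.6667; supply is the short side, so Q = 4.6667 trades at P = 131.
The demand price at Q = 4.6667 is 140.6667. CS is the trapezoid between demand and 131 over [0, 4.6667]: (1/2)[(164 - 131) + (140.6667 - 131)](4.6667) = 99.5556.

99.56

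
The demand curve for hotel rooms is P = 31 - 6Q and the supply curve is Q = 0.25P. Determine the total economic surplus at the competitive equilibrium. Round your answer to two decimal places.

Rewriting supply in inverse form: P = 4Q.
Set 31 - 6Q = 4Q, which gives 31 = 10Q, so Q* = 3.1 and P* = 31 - 6(3.1) = 12.4.
Total surplus is the full triangle between the curves from 0 to Q*: (1/2)(3.1)(31 - 0) = 48.05.

48.05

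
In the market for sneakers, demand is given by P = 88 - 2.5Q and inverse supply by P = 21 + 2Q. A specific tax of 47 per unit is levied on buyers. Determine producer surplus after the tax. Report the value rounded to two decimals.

Without the tax, 88 - 2.5Q = 21 + 2Q so Q* = 14.8889 and P* = 50.7778.
With the tax, buyers' net willingness to pay falls by 47: (88 - 47) - 2.5Q = 21 + 2Q, so Q_t = 4.4444. Buyers pay P_b = 76.8889; sellers receive P_s = P_b - 47 = 29.8889.
Producer surplus is the triangle above supply below P_s: (1/2)(4.4444)(29.8889 - 21) = 19.7531.

19.75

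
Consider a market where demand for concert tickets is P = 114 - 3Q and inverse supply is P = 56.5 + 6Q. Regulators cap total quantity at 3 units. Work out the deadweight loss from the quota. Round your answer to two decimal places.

Unrestricted equilibrium: Q* = (114 - 56.5)/(3 + 6) = 6.3889.
At Q = 3 the demand price is 114 - 3(3) = 105 and the supply price is 56.5 + 6(3) = 74.5.
Deadweight loss is the triangle between the curves from 3 to 6.3889: (1/2)(105 - 74.5)(6.3889 - 3) = 51.6806.

51.68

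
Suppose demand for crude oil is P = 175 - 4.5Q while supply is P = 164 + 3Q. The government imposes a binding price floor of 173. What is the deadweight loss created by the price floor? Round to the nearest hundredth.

3.92

Without the control, 175 - 4.5Q = 164 + 3Q so Q* = 1.4667 and P* = 168.4.
At P = 173, buyers demand (175 - 173)/4.5 = 0.4444 while sellers would supply more, so the quantity traded is 0.4444 at price 173.
At Q = 0.4444 the demand price is 173 and the supply price is 165.3333. Deadweight loss is the triangle between the curves from 0.4444 to 1.4667: (1/2)(173 - 165.3333)(1.4667 - 0.4444) = 3.9185.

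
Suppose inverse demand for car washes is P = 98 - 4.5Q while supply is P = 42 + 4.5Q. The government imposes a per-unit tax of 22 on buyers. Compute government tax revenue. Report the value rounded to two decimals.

Pre-tax equilibrium: 98 - 4.5Q = 42 + 4.5Q gives Q* = 6.2222, P* = 70.
With the tax, buyers' net willingness to pay falls by 22: (98 - 22) - 4.5Q = 42 + 4.5Q, so Q_t = 3.7778. Buyers pay P_b = 81; sellers receive P_s = P_b - 22 = 59.
Revenue is the tax times quantity traded: 22 x 3.7778 = 83.1111.

83.11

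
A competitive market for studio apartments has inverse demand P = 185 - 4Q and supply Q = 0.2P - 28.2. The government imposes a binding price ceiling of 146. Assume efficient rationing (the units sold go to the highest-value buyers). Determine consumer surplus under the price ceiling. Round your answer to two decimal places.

Rewriting supply in inverse form: P = 141 + 5Q.
Without the control, 185 - 4Q = 141 + 5Q so Q* = 4.8889 and P* = 165.4444.
At P = 146, sellers supply (146 - 141)/5 = 1 while buyers want more, so the quantity traded is 1 at price 146.
The demand price at Q = 1 is 181. CS is the trapezoid between demand and 146 over [0, 1]: (1/2)[(185 - 146) + (181 - 146)](1) = 37.

37.00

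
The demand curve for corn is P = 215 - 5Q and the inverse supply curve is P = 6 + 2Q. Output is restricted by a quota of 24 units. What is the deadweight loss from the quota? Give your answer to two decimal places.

Without the quota, 215 - 5Q = 6 + 2Q gives Q* = 29.8571.
At Q = 24 the demand price is 215 - 5(24) = 95 and the supply price is 6 + 2(24) = 54.
Deadweight loss is the triangle between the curves from 24 to 29.8571: (1/2)(95 - 54)(29.8571 - 24) = 120.0714.

120.07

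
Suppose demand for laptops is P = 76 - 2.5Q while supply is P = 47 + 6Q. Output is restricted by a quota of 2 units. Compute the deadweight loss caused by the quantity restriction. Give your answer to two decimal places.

8.47

Unrestricted equilibrium: Q* = (76 - 47)/(2.5 + 6) = 3.4118.
At Q = 2 the demand price is 76 - 2.5(2) = 71 and the supply price is 47 + 6(2) = 59.
Deadweight loss is the triangle between the curves from 2 to 3.4118: (1/2)(71 - 59)(3.4118 - 2) = 8.4706.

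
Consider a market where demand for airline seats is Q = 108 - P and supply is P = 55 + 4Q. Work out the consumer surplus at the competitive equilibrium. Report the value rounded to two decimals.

56.18

Rewriting demand in inverse form: P = 108 - Q.
Setting demand equal to supply, 53 = 5Q, so Q* = 10.6 and P* = 97.4.
CS is the area between the demand curve and P* from 0 to Q*: (1/2)(10.6)(10.6) = 56.18.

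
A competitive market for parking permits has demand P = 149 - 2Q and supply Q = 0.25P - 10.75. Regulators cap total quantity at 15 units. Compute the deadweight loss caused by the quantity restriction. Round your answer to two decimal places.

Rewriting supply in inverse form: P = 43 + 4Q.
Unrestricted equilibrium: Q* = (149 - 43)/(2 + 4) = 17.6667.
At Q = 15 the demand price is 149 - 2(15) = 119 and the supply price is 43 + 4(15) = 103.
DWL = (1/2)(gap between curves at 15) x (Q* - 15) = (1/2)(16)(2.6667) = 21.3333.

21.33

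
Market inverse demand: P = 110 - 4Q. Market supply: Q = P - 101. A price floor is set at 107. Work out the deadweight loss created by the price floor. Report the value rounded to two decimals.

2.76

Rewriting supply in inverse form: P = 101 + Q.
Free-market equilibrium: 110 - 4Q = 101 + Q gives Q* = 1.8, P* = 102.8.
At P = 107, buyers demand (110 - 107)/4 = 0.75 while sellers would supply more, so the quantity traded is 0.75 at price 107.
At Q = 0.75 the demand price is 107 and the supply price is 101.75. Deadweight loss is the triangle between the curves from 0.75 to 1.8: (1/2)(107 - 101.75)(1.8 - 0.75) = 2.7563.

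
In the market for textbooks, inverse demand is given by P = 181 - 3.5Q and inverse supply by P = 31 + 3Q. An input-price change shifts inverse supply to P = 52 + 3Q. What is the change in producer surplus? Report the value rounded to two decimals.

-208.01

Initial equilibrium: Q_0 = 23.0769, P_0 = 100.2308; CS_0 = (1/2)(23.0769)(80.7692) = 931.9527, PS_0 = (1/2)(23.0769)(69.2308) = 798.8166.
New equilibrium: 181 - 3.5Q = 52 + 3Q gives Q_1 = 19.8462, P_1 = 111.5385; CS_1 = 689.2722, PS_1 = 590.8047.
Change in producer surplus = 590.8047 - 798.8166 = -208.0118.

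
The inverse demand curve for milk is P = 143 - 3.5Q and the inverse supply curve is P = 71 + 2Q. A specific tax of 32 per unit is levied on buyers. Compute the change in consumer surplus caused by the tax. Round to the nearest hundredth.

Pre-tax equilibrium: 143 - 3.5Q = 71 + 2Q gives Q* = 13.0909, P* = 97.1818.
With the tax, buyers' net willingness to pay falls by 32: (143 - 32) - 3.5Q = 71 + 2Q, so Q_t = 7.2727. Buyers pay P_b = 117.5455; sellers receive P_s = P_b - 32 = 85.5455.
CS falls from (1/2)(13.0909)(45.8182) = 299.9008 to (1/2)(7.2727)(25.4545) = 92.562, a change of -207.3388.

-207.34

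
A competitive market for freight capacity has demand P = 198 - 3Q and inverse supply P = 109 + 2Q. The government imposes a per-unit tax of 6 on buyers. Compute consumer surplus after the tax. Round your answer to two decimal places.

413.34

Pre-tax equilibrium: 198 - 3Q = 109 + 2Q gives Q* = 17.8, P* = 144.6.
With the tax, buyers' net willingness to pay falls by 6: (198 - 6) - 3Q = 109 + 2Q, so Q_t = 16.6. Buyers pay P_b = 148.2; sellers receive P_s = P_b - 6 = 142.2.
CS = (1/2)(Q_t)(198 - P_b) = (1/2)(16.6)(49.8) = 413.34.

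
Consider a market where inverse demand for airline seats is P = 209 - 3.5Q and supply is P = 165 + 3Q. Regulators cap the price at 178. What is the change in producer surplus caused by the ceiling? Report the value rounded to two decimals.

-40.57

Free-market equilibrium: 209 - 3.5Q = 165 + 3Q gives Q* = 6.7692, P* = 185.3077.
At the ceiling price 178, quantity supplied is (178 - 165)/3 = 4.3333; supply is the short side, so Q = 4.3333 trades at P = 178.
PS goes from (1/2)(6.7692)(20.3077) = 68.7337 to 28.1667 (computed as (178 - 165)(4.3333) - (1/2)(3)(4.3333)^2), a change of -40.5671.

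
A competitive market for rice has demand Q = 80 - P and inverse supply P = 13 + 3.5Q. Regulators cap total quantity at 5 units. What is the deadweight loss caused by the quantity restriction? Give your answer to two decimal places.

220.03

Rewriting demand in inverse form: P = 80 - Q.
Without the quota, 80 - Q = 13 + 3.5Q gives Q* = 14.8889.
At Q = 5 the demand price is 80 - (5) = 75 and the supply price is 13 + 3.5(5) = 30.5.
Deadweight loss is the triangle between the curves from 5 to 14.8889: (1/2)(75 - 30.5)(14.8889 - 5) = 220.0278.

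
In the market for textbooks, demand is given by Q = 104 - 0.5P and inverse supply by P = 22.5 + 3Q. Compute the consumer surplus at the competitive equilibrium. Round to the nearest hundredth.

Rewriting demand in inverse form: P = 208 - 2Q.
Set 208 - 2Q = 22.5 + 3Q, which gives 185.5 = 5Q, so Q* = 37.1 and P* = 208 - 2(37.1) = 133.8.
Consumer surplus is the triangle under demand above P*: (1/2)(37.1)(208 - 133.8) = (1/2)(37.1)(74.2) = 1376.41.

1376.41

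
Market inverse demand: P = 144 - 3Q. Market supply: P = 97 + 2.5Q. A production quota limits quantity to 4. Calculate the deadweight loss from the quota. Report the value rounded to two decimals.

56.82

Without the quota, 144 - 3Q = 97 + 2.5Q gives Q* = 8.5455.
At Q = 4 the demand price is 144 - 3(4) = 132 and the supply price is 97 + 2.5(4) = 107.
DWL = (1/2)(gap between curves at 4) x (Q* - 4) = (1/2)(25)(4.5455) = 56.8182.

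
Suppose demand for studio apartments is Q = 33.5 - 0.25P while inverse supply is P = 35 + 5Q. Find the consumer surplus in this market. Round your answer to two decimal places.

Rewriting demand in inverse form: P = 134 - 4Q.
Setting demand equal to supply, 99 = 9Q, so Q* = 11 and P* = 90.
CS is the area between the demand curve and P* from 0 to Q*: (1/2)(11)(44) = 242.

242.00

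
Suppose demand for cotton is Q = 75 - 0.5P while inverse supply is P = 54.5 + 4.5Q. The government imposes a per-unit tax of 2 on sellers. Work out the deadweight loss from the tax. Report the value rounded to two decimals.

Rewriting demand in inverse form: P = 150 - 2Q.
Pre-tax equilibrium: 150 - 2Q = 54.5 + 4.5Q gives Q* = 14.6923, P* = 120.6154.
With the tax, sellers need 2 more per unit: 150 - 2Q = 54.5 + 4.5Q + 2, so Q_t = 14.3846. Buyers pay P_b = 121.2308; sellers receive P_s = P_b - 2 = 119.2308.
The welfare triangle lost has base Q* - Q_t = 0.3077 and height t = 2, so DWL = (1/2)(0.3077)(2) = 0.3077.

0.31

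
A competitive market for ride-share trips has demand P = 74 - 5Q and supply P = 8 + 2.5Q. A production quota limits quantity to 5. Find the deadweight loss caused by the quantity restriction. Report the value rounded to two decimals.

54.15

Unrestricted equilibrium: Q* = (74 - 8)/(5 + 2.5) = 8.8.
At Q = 5 the demand price is 74 - 5(5) = 49 and the supply price is 8 + 2.5(5) = 20.5.
DWL = (1/2)(gap between curves at 5) x (Q* - 5) = (1/2)(28.5)(3.8) = 54.15.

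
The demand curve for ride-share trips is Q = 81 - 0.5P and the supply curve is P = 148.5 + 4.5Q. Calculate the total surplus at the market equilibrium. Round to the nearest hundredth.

Rewriting demand in inverse form: P = 162 - 2Q.
Equilibrium: 162 - 2Q = 148.5 + 4.5Q, so Q* = 2.0769 and P* = 157.8462.
CS = (1/2)(2.0769)(4.1538) = 4.3136 and PS = (1/2)(2.0769)(9.3462) = 9.7056, so total surplus = 14.0192.

14.02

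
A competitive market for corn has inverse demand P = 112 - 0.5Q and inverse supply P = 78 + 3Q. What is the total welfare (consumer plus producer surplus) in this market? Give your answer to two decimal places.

Set 112 - 0.5Q = 78 + 3Q, which gives 34 = 3.5Q, so Q* = 9.7143 and P* = 112 - 0.5(9.7143) = 107.1429.
Total surplus is the full triangle between the curves from 0 to Q*: (1/2)(9.7143)(112 - 78) = 165.1429.

165.14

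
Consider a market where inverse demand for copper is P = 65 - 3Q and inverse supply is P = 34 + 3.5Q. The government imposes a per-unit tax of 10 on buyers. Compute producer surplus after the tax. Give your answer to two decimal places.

Pre-tax equilibrium: 65 - 3Q = 34 + 3.5Q gives Q* = 4.7692, P* = 50.6923.
With the tax, buyers' net willingness to pay falls by 10: (65 - 10) - 3Q = 34 + 3.5Q, so Q_t = 3.2308. Buyers pay P_b = 55.3077; sellers receive P_s = P_b - 10 = 45.3077.
PS = (1/2)(Q_t)(P_s - 34) = (1/2)(3.2308)(11.3077) = 18.2663.

18.27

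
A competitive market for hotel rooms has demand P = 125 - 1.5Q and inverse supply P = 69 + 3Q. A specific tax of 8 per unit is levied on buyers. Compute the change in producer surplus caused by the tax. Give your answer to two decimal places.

-61.63

Pre-tax equilibrium: 125 - 1.5Q = 69 + 3Q gives Q* = 12.4444, P* = 106.3333.
With the tax, buyers' net willingness to pay falls by 8: (125 - 8) - 1.5Q = 69 + 3Q, so Q_t = 10.6667. Buyers pay P_b = 109; sellers receive P_s = P_b - 8 = 101.
Producers lose the trapezoid between P_s and P* out to Q_t plus the triangle from Q_t to Q*: change in PS = 170.6667 - 232.2963 = -61.6296.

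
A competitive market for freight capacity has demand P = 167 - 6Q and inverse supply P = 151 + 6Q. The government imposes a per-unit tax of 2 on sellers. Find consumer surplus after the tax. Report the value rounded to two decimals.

Pre-tax equilibrium: 167 - 6Q = 151 + 6Q gives Q* = 1.3333, P* = 159.
A tax on sellers shifts supply up by 2: 167 - 6Q = 151 + 6Q + 2, so Q_t = 1.1667. Buyers pay P_b = 160; sellers receive P_s = P_b - 2 = 158.
CS = (1/2)(Q_t)(167 - P_b) = (1/2)(1.1667)(7) = 4.0833.

4.08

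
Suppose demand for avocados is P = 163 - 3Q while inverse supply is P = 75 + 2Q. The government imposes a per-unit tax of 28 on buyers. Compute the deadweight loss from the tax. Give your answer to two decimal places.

Pre-tax equilibrium: 163 - 3Q = 75 + 2Q gives Q* = 17.6, P* = 110.2.
With the tax, buyers' net willingness to pay falls by 28: (163 - 28) - 3Q = 75 + 2Q, so Q_t = 12. Buyers pay P_b = 127; sellers receive P_s = P_b - 28 = 99.
The welfare triangle lost has base Q* - Q_t = 5.6 and height t = 28, so DWL = (1/2)(5.6)(28) = 78.4.

78.40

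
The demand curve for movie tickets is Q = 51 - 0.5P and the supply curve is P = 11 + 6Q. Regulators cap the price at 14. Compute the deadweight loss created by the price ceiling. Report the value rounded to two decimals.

Rewriting demand in inverse form: P = 102 - 2Q.
Free-market equilibrium: 102 - 2Q = 11 + 6Q gives Q* = 11.375, P* = 79.25.
At P = 14, sellers supply (14 - 11)/6 = 0.5 while buyers want more, so the quantity traded is 0.5 at price 14.
The lost-trades triangle has base Q* - 0.5 = 10.875 and height equal to the gap between the curves at Q = 0.5, which is 101 - 14 = 87. DWL = (1/2)(10.875)(87) = 473.0625.

473.06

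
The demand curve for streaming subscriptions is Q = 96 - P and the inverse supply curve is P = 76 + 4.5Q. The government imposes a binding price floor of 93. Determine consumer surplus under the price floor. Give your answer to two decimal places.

4.50

Rewriting demand in inverse form: P = 96 - Q.
Without the control, 96 - Q = 76 + 4.5Q so Q* = 3.6364 and P* = 92.3636.
At P = 93, buyers demand (96 - 93)/1 = 3 while sellers would supply more, so the quantity traded is 3 at price 93.
CS is the triangle under demand above 93: (1/2)(3)(96 - 93) = 4.5.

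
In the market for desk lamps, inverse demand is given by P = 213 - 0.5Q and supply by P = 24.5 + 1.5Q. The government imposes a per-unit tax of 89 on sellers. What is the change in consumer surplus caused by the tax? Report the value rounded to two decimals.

Without the tax, 213 - 0.5Q = 24.5 + 1.5Q so Q* = 94.25 and P* = 165.875.
A tax on sellers shifts supply up by 89: 213 - 0.5Q = 24.5 + 1.5Q + 89, so Q_t = 49.75. Buyers pay P_b = 188.125; sellers receive P_s = P_b - 89 = 99.125.
Consumers lose the trapezoid between P* and P_b out to Q_t plus the triangle from Q_t to Q*: change in CS = 618.7656 - 2220.7656 = -1602.

-1602.00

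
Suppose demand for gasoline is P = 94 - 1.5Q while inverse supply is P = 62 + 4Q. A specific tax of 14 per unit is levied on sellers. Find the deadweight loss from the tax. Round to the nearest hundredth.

17.82

Pre-tax equilibrium: 94 - 1.5Q = 62 + 4Q gives Q* = 5.8182, P* = 85.2727.
With the tax, sellers need 14 more per unit: 94 - 1.5Q = 62 + 4Q + 14, so Q_t = 3.2727. Buyers pay P_b = 89.0909; sellers receive P_s = P_b - 14 = 75.0909.
The welfare triangle lost has base Q* - Q_t = 2.5455 and height t = 14, so DWL = (1/2)(2.5455)(14) = 17.8182.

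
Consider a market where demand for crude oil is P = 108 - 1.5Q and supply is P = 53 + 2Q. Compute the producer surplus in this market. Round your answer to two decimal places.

246.94

Set 108 - 1.5Q = 53 + 2Q, which gives 55 = 3.5Q, so Q* = 15.7143 and P* = 108 - 1.5(15.7143) = 84.4286.
The supply curve's price intercept is 53, so PS = (1/2)(Q*)(P* - 53) = (1/2)(15.7143)(31.4286) = 246.9388.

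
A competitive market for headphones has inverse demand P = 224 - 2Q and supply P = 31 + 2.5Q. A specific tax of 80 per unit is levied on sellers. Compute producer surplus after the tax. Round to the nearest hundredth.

Without the tax, 224 - 2Q = 31 + 2.5Q so Q* = 42.8889 and P* = 138.2222.
With the tax, sellers need 80 more per unit: 224 - 2Q = 31 + 2.5Q + 80, so Q_t = 25.1111. Buyers pay P_b = 173.7778; sellers receive P_s = P_b - 80 = 93.7778.
PS = (1/2)(Q_t)(P_s - 31) = (1/2)(25.1111)(62.7778) = 788.2099.

788.21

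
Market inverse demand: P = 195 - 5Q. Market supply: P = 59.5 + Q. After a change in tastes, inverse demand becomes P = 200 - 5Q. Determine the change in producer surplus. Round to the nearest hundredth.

19.17

Initial equilibrium: Q_0 = 22.5833, P_0 = 82.0833; CS_0 = (1/2)(22.5833)(112.9167) = 1275.0174, PS_0 = (1/2)(22.5833)(22.5833) = 255.0035.
New equilibrium: 200 - 5Q = 59.5 + Q gives Q_1 = 23.4167, P_1 = 82.9167; CS_1 = 1370.8507, PS_1 = 274.1701.
Change in producer surplus = 274.1701 - 255.0035 = 19.1667.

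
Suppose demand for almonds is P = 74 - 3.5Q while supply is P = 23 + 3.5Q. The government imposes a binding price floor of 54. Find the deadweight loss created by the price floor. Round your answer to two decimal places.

8.64

Without the control, 74 - 3.5Q = 23 + 3.5Q so Q* = 7.2857 and P* = 48.5.
At the floor price 54, quantity demanded is (74 - 54)/3.5 = 5.7143; demand is the short side, so Q = 5.7143 trades at P = 54.
At Q = 5.7143 the demand price is 54 and the supply price is 43. Deadweight loss is the triangle between the curves from 5.7143 to 7.2857: (1/2)(54 - 43)(7.2857 - 5.7143) = 8.6429.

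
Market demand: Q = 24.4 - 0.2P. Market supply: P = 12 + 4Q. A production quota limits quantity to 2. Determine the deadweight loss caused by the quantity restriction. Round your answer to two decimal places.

Rewriting demand in inverse form: P = 122 - 5Q.
Unrestricted equilibrium: Q* = (122 - 12)/(5 + 4) = 12.2222.
At Q = 2 the demand price is 122 - 5(2) = 112 and the supply price is 12 + 4(2) = 20.
Deadweight loss is the triangle between the curves from 2 to 12.2222: (1/2)(112 - 20)(12.2222 - 2) = 470.2222.

470.22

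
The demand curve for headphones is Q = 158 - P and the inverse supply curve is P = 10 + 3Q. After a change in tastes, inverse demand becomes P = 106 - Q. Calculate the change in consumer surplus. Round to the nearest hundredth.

Rewriting demand in inverse form: P = 158 - Q.
Initial equilibrium: Q_0 = 37, P_0 = 121; CS_0 = (1/2)(37)(37) = 684.5, PS_0 = (1/2)(37)(111) = 2053.5.
New equilibrium: 106 - Q = 10 + 3Q gives Q_1 = 24, P_1 = 82; CS_1 = 288, PS_1 = 864.
Change in consumer surplus = 288 - 684.5 = -396.5.

-396.50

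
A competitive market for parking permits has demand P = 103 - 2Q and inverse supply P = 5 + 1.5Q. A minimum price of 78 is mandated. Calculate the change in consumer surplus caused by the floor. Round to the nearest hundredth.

-627.75

Free-market equilibrium: 103 - 2Q = 5 + 1.5Q gives Q* = 28, P* = 47.
At P = 78, buyers demand (103 - 78)/2 = 12.5 while sellers would supply more, so the quantity traded is 12.5 at price 78.
CS goes from (1/2)(28)(56) = 784 to 156.25 (computed as (103 - 78)(12.5) - (1/2)(2)(12.5)^2), a change of -627.75.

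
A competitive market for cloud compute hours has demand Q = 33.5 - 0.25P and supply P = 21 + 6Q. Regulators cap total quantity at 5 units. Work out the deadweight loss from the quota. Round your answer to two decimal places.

Rewriting demand in inverse form: P = 134 - 4Q.
Without the quota, 134 - 4Q = 21 + 6Q gives Q* = 11.3.
At Q = 5 the demand price is 134 - 4(5) = 114 and the supply price is 21 + 6(5) = 51.
DWL = (1/2)(gap between curves at 5) x (Q* - 5) = (1/2)(63)(6.3) = 198.45.

198.45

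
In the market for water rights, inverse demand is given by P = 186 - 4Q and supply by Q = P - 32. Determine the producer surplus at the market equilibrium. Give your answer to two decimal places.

474.32

Rewriting supply in inverse form: P = 32 + Q.
Set 186 - 4Q = 32 + Q, which gives 154 = 5Q, so Q* = 30.8 and P* = 186 - 4(30.8) = 62.8.
Producer surplus is the triangle above supply below P*: (1/2)(30.8)(62.8 - 32) = (1/2)(30.8)(30.8) = 474.32.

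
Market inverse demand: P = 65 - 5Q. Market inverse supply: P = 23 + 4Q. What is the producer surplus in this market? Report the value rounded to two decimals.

Set 65 - 5Q = 23 + 4Q, which gives 42 = 9Q, so Q* = 4.6667 and P* = 65 - 5(4.6667) = 41.6667.
Producer surplus is the triangle above supply below P*: (1/2)(4.6667)(41.6667 - 23) = (1/2)(4.6667)(18.6667) = 43.5556.

43.56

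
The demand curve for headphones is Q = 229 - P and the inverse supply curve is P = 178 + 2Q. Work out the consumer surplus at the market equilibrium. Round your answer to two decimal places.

Rewriting demand in inverse form: P = 229 - Q.
Set 229 - Q = 178 + 2Q, which gives 51 = 3Q, so Q* = 17 and P* = 229 - (17) = 212.
Consumer surplus is the triangle under demand above P*: (1/2)(17)(229 - 212) = (1/2)(17)(17) = 144.5.

144.50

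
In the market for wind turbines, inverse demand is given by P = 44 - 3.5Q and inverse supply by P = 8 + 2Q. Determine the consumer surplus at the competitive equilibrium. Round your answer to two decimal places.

74.98

Setting demand equal to supply, 36 = 5.5Q, so Q* = 6.5455 and P* = 21.0909.
The demand choke price is 44, so CS = (1/2)(Q*)(44 - P*) = (1/2)(6.5455)(22.9091) = 74.9752.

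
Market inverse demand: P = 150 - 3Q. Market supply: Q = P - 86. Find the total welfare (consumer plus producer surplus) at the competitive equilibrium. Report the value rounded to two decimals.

512.00

Rewriting supply in inverse form: P = 86 + Q.
Setting demand equal to supply, 64 = 4Q, so Q* = 16 and P* = 102.
CS = (1/2)(16)(48) = 384 and PS = (1/2)(16)(16) = 128, so total surplus = 512.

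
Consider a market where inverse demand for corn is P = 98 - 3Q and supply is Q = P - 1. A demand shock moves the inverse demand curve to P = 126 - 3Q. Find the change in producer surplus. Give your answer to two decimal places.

194.25

Rewriting supply in inverse form: P = 1 + Q.
Initial equilibrium: Q_0 = 24.25, P_0 = 25.25; CS_0 = (1/2)(24.25)(72.75) = 882.0938, PS_0 = (1/2)(24.25)(24.25) = 294.0312.
New equilibrium: 126 - 3Q = 1 + Q gives Q_1 = 31.25, P_1 = 32.25; CS_1 = 1464.8438, PS_1 = 488.2812.
Change in producer surplus = 488.2812 - 294.0312 = 194.25.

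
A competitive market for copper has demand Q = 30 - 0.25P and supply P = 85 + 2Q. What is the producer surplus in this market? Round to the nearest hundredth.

34.03

Rewriting demand in inverse form: P = 120 - 4Q.
Setting demand equal to supply, 35 = 6Q, so Q* = 5.8333 and P* = 96.6667.
PS is the area between P* and the supply curve from 0 to Q*: (1/2)(5.8333)(11.6667) = 34.0278.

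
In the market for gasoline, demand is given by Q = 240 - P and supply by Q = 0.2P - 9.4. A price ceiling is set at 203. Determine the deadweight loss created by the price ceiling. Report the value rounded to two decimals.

2.80

Rewriting demand in inverse form: P = 240 - Q.
Rewriting supply in inverse form: P = 47 + 5Q.
Free-market equilibrium: 240 - Q = 47 + 5Q gives Q* = 32.1667, P* = 207.8333.
At P = 203, sellers supply (203 - 47)/5 = 31.2 while buyers want more, so the quantity traded is 31.2 at price 203.
At Q = 31.2 the demand price is 208.8 and the supply price is 203. Deadweight loss is the triangle between the curves from 31.2 to 32.1667: (1/2)(208.8 - 203)(32.1667 - 31.2) = 2.8033.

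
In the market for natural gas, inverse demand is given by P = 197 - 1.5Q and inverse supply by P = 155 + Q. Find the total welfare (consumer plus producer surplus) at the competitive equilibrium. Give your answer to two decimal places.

352.80

Setting demand equal to supply, 42 = 2.5Q, so Q* = 16.8 and P* = 171.8.
Total surplus is the full triangle between the curves from 0 to Q*: (1/2)(16.8)(197 - 155) = 352.8.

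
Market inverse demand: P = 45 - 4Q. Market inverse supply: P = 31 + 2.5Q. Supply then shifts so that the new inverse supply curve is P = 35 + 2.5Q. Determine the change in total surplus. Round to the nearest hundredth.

Initial equilibrium: Q_0 = 2.1538, P_0 = 36.3846; CS_0 = (1/2)(2.1538)(8.6154) = 9.2781, PS_0 = (1/2)(2.1538)(5.3846) = 5.7988.
New equilibrium: 45 - 4Q = 35 + 2.5Q gives Q_1 = 1.5385, P_1 = 38.8462; CS_1 = 4.7337, PS_1 = 2.9586.
Change in total surplus = (4.7337 + 2.9586) - (9.2781 + 5.7988) = -7.3846.

-7.38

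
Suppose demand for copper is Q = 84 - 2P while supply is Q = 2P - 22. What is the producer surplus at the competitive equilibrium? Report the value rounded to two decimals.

Rewriting demand in inverse form: P = 42 - 0.5Q.
Rewriting supply in inverse form: P = 11 + 0.5Q.
Set 42 - 0.5Q = 11 + 0.5Q, which gives 31 = 1Q, so Q* = 31 and P* = 42 - 0.5(31) = 26.5.
Producer surplus is the triangle above supply below P*: (1/2)(31)(26.5 - 11) = (1/2)(31)(15.5) = 240.25.

240.25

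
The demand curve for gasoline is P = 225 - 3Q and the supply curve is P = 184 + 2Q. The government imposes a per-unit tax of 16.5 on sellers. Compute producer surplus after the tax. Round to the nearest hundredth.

24.01

Pre-tax equilibrium: 225 - 3Q = 184 + 2Q gives Q* = 8.2, P* = 200.4.
A tax on sellers shifts supply up by 16.5: 225 - 3Q = 184 + 2Q + 16.5, so Q_t = 4.9. Buyers pay P_b = 210.3; sellers receive P_s = P_b - 16.5 = 193.8.
Producer surplus is the triangle above supply below P_s: (1/2)(4.9)(193.8 - 184) = 24.01.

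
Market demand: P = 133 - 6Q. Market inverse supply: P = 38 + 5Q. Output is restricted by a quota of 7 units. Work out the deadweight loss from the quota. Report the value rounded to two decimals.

Without the quota, 133 - 6Q = 38 + 5Q gives Q* = 8.6364.
At Q = 7 the demand price is 133 - 6(7) = 91 and the supply price is 38 + 5(7) = 73.
DWL = (1/2)(gap between curves at 7) x (Q* - 7) = (1/2)(18)(1.6364) = 14.7273.

14.73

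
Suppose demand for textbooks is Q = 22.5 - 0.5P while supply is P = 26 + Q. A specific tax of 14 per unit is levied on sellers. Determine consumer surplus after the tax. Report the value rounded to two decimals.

2.78

Rewriting demand in inverse form: P = 45 - 2Q.
Without the tax, 45 - 2Q = 26 + Q so Q* = 6.3333 and P* = 32.3333.
A tax on sellers shifts supply up by 14: 45 - 2Q = 26 + Q + 14, so Q_t = 1.6667. Buyers pay P_b = 41.6667; sellers receive P_s = P_b - 14 = 27.6667.
Consumer surplus is the triangle under demand above P_b: (1/2)(1.6667)(45 - 41.6667) = 2.7778.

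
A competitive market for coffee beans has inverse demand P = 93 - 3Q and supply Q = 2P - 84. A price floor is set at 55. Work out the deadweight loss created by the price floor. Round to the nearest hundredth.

6.35

Rewriting supply in inverse form: P = 42 + 0.5Q.
Free-market equilibrium: 93 - 3Q = 42 + 0.5Q gives Q* = 14.5714, P* = 49.2857.
At the floor price 55, quantity demanded is (93 - 55)/3 = 12.6667; demand is the short side, so Q = 12.6667 trades at P = 55.
The lost-trades triangle has base Q* - 12.6667 = 1.9048 and height equal to the gap between the curves at Q = 12.6667, which is 55 - 48.3333 = 6.6667. DWL = (1/2)(1.9048)(6.6667) = 6.3492.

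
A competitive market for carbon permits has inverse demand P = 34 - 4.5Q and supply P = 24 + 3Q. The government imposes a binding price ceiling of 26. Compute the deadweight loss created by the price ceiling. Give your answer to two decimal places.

Free-market equilibrium: 34 - 4.5Q = 24 + 3Q gives Q* = 1.3333, P* = 28.
At P = 26, sellers supply (26 - 24)/3 = 0.6667 while buyers want more, so the quantity traded is 0.6667 at price 26.
The lost-trades triangle has base Q* - 0.6667 = 0.6667 and height equal to the gap between the curves at Q = 0.6667, which is 31 - 26 = 5. DWL = (1/2)(0.6667)(5) = 1.6667.

1.67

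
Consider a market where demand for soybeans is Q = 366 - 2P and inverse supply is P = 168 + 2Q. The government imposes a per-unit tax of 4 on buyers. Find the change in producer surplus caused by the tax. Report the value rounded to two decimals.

Rewriting demand in inverse form: P = 183 - 0.5Q.
Without the tax, 183 - 0.5Q = 168 + 2Q so Q* = 6 and P* = 180.
With the tax, buyers' net willingness to pay falls by 4: (183 - 4) - 0.5Q = 168 + 2Q, so Q_t = 4.4. Buyers pay P_b = 180.8; sellers receive P_s = P_b - 4 = 176.8.
Producers lose the trapezoid between P_s and P* out to Q_t plus the triangle from Q_t to Q*: change in PS = 19.36 - 36 = -16.64.

-16.64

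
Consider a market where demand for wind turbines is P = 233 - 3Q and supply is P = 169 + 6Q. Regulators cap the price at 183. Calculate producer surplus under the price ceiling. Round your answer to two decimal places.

Free-market equilibrium: 233 - 3Q = 169 + 6Q gives Q* = 7.1111, P* = 211.6667.
At the ceiling price 183, quantity supplied is (183 - 169)/6 = 2.3333; supply is the short side, so Q = 2.3333 trades at P = 183.
PS is the triangle above supply below 183: (1/2)(2.3333)(183 - 169) = 16.3333.

16.33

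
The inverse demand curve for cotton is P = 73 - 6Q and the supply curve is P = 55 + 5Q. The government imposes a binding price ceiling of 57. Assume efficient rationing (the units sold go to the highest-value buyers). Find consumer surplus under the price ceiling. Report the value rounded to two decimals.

5.92

Without the control, 73 - 6Q = 55 + 5Q so Q* = 1.6364 and P* = 63.1818.
At P = 57, sellers supply (57 - 55)/5 = 0.4 while buyers want more, so the quantity traded is 0.4 at price 57.
The demand price at Q = 0.4 is 70.6. CS is the trapezoid between demand and 57 over [0, 0.4]: (1/2)[(73 - 57) + (70.6 - 57)](0.4) = 5.92.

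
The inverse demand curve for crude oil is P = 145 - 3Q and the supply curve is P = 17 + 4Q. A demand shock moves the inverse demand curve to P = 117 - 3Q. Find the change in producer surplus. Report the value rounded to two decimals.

Initial equilibrium: Q_0 = 18.2857, P_0 = 90.1429; CS_0 = (1/2)(18.2857)(54.8571) = 501.551, PS_0 = (1/2)(18.2857)(73.1429) = 668.7347.
New equilibrium: 117 - 3Q = 17 + 4Q gives Q_1 = 14.2857, P_1 = 74.1429; CS_1 = 306.1224, PS_1 = 408.1633.
Change in producer surplus = 408.1633 - 668.7347 = -260.5714.

-260.57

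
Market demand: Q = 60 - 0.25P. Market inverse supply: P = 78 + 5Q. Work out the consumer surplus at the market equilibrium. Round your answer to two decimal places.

Rewriting demand in inverse form: P = 240 - 4Q.
Set 240 - 4Q = 78 + 5Q, which gives 162 = 9Q, so Q* = 18 and P* = 240 - 4(18) = 168.
CS is the area between the demand curve and P* from 0 to Q*: (1/2)(18)(72) = 648.

648.00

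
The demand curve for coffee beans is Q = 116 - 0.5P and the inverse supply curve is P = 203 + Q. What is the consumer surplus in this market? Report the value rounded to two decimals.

Rewriting demand in inverse form: P = 232 - 2Q.
Equilibrium: 232 - 2Q = 203 + Q, so Q* = 9.6667 and P* = 212.6667.
CS is the area between the demand curve and P* from 0 to Q*: (1/2)(9.6667)(19.3333) = 93.4444.

93.44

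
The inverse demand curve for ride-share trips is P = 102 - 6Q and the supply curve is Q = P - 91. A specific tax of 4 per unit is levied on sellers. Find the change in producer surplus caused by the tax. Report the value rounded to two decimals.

Rewriting supply in inverse form: P = 91 + Q.
Pre-tax equilibrium: 102 - 6Q = 91 + Q gives Q* = 1.5714, P* = 92.5714.
With the tax, sellers need 4 more per unit: 102 - 6Q = 91 + Q + 4, so Q_t = 1. Buyers pay P_b = 96; sellers receive P_s = P_b - 4 = 92.
PS falls from (1/2)(1.5714)(1.5714) = 1.2347 to (1/2)(1)(1) = 0.5, a change of -0.7347.

-0.73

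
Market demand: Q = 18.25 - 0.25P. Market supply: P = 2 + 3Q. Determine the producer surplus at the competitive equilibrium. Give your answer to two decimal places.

Rewriting demand in inverse form: P = 73 - 4Q.
Equilibrium: 73 - 4Q = 2 + 3Q, so Q* = 10.1429 and P* = 32.4286.
PS is the area between P* and the supply curve from 0 to Q*: (1/2)(10.1429)(30.4286) = 154.3163.

154.32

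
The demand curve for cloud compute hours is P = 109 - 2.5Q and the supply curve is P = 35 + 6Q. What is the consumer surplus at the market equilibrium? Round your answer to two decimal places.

Set 109 - 2.5Q = 35 + 6Q, which gives 74 = 8.5Q, so Q* = 8.7059 and P* = 109 - 2.5(8.7059) = 87.2353.
CS is the area between the demand curve and P* from 0 to Q*: (1/2)(8.7059)(21.7647) = 94.7405.

94.74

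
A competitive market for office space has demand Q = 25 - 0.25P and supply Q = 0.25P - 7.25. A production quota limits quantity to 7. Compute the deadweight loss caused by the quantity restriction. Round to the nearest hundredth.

14.06

Rewriting demand in inverse form: P = 100 - 4Q.
Rewriting supply in inverse form: P = 29 + 4Q.
Unrestricted equilibrium: Q* = (100 - 29)/(4 + 4) = 8.875.
At Q = 7 the demand price is 100 - 4(7) = 72 and the supply price is 29 + 4(7) = 57.
Deadweight loss is the triangle between the curves from 7 to 8.875: (1/2)(72 - 57)(8.875 - 7) = 14.0625.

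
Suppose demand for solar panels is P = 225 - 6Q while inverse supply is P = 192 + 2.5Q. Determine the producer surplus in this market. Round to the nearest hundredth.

Setting demand equal to supply, 33 = 8.5Q, so Q* = 3.8824 and P* = 201.7059.
Producer surplus is the triangle above supply below P*: (1/2)(3.8824)(201.7059 - 192) = (1/2)(3.8824)(9.7059) = 18.8408.

18.84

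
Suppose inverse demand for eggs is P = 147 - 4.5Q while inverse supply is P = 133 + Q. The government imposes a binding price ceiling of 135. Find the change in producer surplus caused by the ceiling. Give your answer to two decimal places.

Without the control, 147 - 4.5Q = 133 + Q so Q* = 2.5455 and P* = 135.5455.
At the ceiling price 135, quantity supplied is (135 - 133)/1 = 2; supply is the short side, so Q = 2 trades at P = 135.
PS goes from (1/2)(2.5455)(2.5455) = 3.2397 to 2 (computed as (135 - 133)(2) - (1/2)(1)(2)^2), a change of -1.2397.

-1.24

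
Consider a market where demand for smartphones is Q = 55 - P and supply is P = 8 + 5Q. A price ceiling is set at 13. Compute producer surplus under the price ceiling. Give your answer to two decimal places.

2.50

Rewriting demand in inverse form: P = 55 - Q.
Free-market equilibrium: 55 - Q = 8 + 5Q gives Q* = 7.8333, P* = 47.1667.
At the ceiling price 13, quantity supplied is (13 - 8)/5 = 1; supply is the short side, so Q = 1 trades at P = 13.
PS is the triangle above supply below 13: (1/2)(1)(13 - 8) = 2.5.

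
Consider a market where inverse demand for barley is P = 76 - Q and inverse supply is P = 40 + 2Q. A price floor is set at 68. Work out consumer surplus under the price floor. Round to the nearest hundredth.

32.00

Without the control, 76 - Q = 40 + 2Q so Q* = 12 and P* = 64.
At P = 68, buyers demand (76 - 68)/1 = 8 while sellers would supply more, so the quantity traded is 8 at price 68.
CS is the triangle under demand above 68: (1/2)(8)(76 - 68) = 32.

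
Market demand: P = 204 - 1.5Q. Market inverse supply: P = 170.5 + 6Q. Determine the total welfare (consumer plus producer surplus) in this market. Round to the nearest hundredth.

Set 204 - 1.5Q = 170.5 + 6Q, which gives 33.5 = 7.5Q, so Q* = 4.4667 and P* = 204 - 1.5(4.4667) = 197.3.
CS = (1/2)(4.4667)(6.7) = 14.9633 and PS = (1/2)(4.4667)(26.8) = 59.8533, so total surplus = 74.8167.

74.82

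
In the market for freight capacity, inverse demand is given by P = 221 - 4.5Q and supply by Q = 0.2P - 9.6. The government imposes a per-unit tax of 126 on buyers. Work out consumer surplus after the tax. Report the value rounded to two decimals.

55.07

Rewriting supply in inverse form: P = 48 + 5Q.
Without the tax, 221 - 4.5Q = 48 + 5Q so Q* = 18.2105 and P* = 139.0526.
With the tax, buyers' net willingness to pay falls by 126: (221 - 126) - 4.5Q = 48 + 5Q, so Q_t = 4.9474. Buyers pay P_b = 198.7368; sellers receive P_s = P_b - 126 = 72.7368.
Consumer surplus is the triangle under demand above P_b: (1/2)(4.9474)(221 - 198.7368) = 55.072.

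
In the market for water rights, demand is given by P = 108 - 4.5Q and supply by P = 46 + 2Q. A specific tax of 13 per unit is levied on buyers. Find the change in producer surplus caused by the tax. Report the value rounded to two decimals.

-34.15

Pre-tax equilibrium: 108 - 4.5Q = 46 + 2Q gives Q* = 9.5385, P* = 65.0769.
A tax on buyers shifts demand down by 13: (108 - 13) - 4.5Q = 46 + 2Q, so Q_t = 7.5385. Buyers pay P_b = 74.0769; sellers receive P_s = P_b - 13 = 61.0769.
PS falls from (1/2)(9.5385)(19.0769) = 90.9822 to (1/2)(7.5385)(15.0769) = 56.8284, a change of -34.1538.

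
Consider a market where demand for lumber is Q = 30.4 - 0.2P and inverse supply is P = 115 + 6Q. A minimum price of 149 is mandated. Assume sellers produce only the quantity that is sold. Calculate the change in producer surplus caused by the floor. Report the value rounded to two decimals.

-14.62

Rewriting demand in inverse form: P = 152 - 5Q.
Without the control, 152 - 5Q = 115 + 6Q so Q* = 3.3636 and P* = 135.1818.
At the floor price 149, quantity demanded is (152 - 149)/5 = 0.6; demand is the short side, so Q = 0.6 trades at P = 149.
PS goes from (1/2)(3.3636)(20.1818) = 33.9421 to 19.32 (computed as (149 - 115)(0.6) - (1/2)(6)(0.6)^2), a change of -14.6221.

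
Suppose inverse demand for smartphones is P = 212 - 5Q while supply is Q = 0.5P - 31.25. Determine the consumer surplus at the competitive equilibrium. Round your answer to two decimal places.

1140.32

Rewriting supply in inverse form: P = 62.5 + 2Q.
Setting demand equal to supply, 149.5 = 7Q, so Q* = 21.3571 and P* = 105.2143.
CS is the area between the demand curve and P* from 0 to Q*: (1/2)(21.3571)(106.7857) = 1140.3189.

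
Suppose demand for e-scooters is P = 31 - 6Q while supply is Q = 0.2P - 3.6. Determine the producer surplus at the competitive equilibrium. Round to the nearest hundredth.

3.49

Rewriting supply in inverse form: P = 18 + 5Q.
Set 31 - 6Q = 18 + 5Q, which gives 13 = 11Q, so Q* = 1.1818 and P* = 31 - 6(1.1818) = 23.9091.
The supply curve's price intercept is 18, so PS = (1/2)(Q*)(P* - 18) = (1/2)(1.1818)(5.9091) = 3.4917.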